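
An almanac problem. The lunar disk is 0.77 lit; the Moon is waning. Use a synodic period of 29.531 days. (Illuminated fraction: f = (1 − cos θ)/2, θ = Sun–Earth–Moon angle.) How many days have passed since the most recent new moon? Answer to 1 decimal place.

cos θ = 1 − 2f = -0.540, giving a principal value of 122.7°.
A waning Moon lies in 180°–360°, so θ = 360° − 122.7° = 237.3°.
Age = 29.531 × 237.3°/360° ≈ 19.47 days.

19.5 days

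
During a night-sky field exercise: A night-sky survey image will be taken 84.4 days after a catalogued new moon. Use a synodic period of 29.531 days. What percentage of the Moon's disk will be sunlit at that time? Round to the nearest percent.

Reduce mod P: 84.4 − 2×29.531 = 25.34 d into the current lunation.
Elongation θ = 360° × 25.34/29.531 ≈ 308.9°.
cos 308.9° = 0.628, so f = (1 − 0.628)/2 = 0.186, so 19%.

19%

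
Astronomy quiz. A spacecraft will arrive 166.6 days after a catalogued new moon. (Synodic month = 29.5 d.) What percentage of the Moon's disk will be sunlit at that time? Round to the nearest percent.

80%

Reduce mod P: 166.6 − 5×29.5 = 19.10 d into the current lunation.
Phase angle: θ = 360°·(19.10 d)/(29.5 d) = 233.1°.
With cos θ = (-0.601), the lit fraction is (1 − (-0.601))/2 ≈ 0.800, so 80%.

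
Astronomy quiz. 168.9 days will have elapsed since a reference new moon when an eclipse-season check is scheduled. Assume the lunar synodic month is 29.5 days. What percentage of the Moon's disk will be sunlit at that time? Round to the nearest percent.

Reduce mod P: 168.9 − 5×29.5 = 21.40 d into the current lunation.
The Moon has covered 21.40/29.5 of its cycle, so θ ≈ 360° × 21.40/29.5 = 261.2°.
cos 261.2° = (-0.154), so f = (1 − (-0.154))/2 = 0.577, so 58%.

58%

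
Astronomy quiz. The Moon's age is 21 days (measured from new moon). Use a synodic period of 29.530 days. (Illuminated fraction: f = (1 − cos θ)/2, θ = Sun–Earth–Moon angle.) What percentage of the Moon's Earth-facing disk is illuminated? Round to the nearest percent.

Phase angle: θ = 360°·(21 d)/(29.530 d) = 256.0°.
cos 256.0° = (-0.242), so f = (1 − (-0.242))/2 = 0.621, so 62%.

62%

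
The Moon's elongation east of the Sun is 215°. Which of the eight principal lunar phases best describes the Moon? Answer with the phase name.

215° lies in the waning gibbous sector of the 8-phase cycle.

waning gibbous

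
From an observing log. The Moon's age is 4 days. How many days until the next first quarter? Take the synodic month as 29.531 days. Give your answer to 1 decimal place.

First quarter is 0.25 of the way through the cycle: age 0.25 × 29.531 = 7.383 d.
So 3.383 days remain (7.383 − 4).

3.4 days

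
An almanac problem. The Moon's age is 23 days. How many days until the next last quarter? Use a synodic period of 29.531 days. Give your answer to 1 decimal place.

Last quarter occurs at elongation 270°, i.e. at age 29.531 × 270/360 = 22.148 d.
This lunation's last quarter (22.148 d) has passed, so add one period: 51.679 − 23 = 28.679 days.

28.7 days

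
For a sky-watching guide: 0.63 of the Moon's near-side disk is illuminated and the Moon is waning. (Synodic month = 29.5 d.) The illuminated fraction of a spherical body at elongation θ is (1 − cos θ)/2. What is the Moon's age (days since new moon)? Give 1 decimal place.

From f = (1 − cos θ)/2: cos θ = 1 − 2×0.63 = -0.260; arccos → 105.1°.
A waning Moon lies in 180°–360°, so θ = 360° − 105.1° = 254.9°.
Age = 29.5 × 254.9°/360° ≈ 20.89 days.

20.9 days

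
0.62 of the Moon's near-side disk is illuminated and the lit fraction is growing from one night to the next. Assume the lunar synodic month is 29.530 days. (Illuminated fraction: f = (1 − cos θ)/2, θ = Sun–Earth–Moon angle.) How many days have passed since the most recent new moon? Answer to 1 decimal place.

8.5 days

From f = (1 − cos θ)/2: cos θ = 1 − 2×0.62 = -0.240; arccos → 103.9°.
Before full moon the principal value applies: θ = 103.9°.
Age = 29.530 × 103.9°/360° ≈ 8.52 days.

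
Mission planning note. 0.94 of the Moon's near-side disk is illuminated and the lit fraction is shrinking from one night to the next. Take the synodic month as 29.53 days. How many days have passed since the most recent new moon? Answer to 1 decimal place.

cos θ = 1 − 2f = -0.880, giving a principal value of 151.6°.
A waning Moon lies in 180°–360°, so θ = 360° − 151.6° = 208.4°.
Age = 29.53 × 208.4°/360° ≈ 17.09 days.

17.1 days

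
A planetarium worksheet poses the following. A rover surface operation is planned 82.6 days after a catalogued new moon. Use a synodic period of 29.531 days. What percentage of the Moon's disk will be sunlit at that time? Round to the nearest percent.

35%

82.6 d spans 2 complete synodic months (2 × 29.531 = 59.06 d) plus 23.54 d.
Elongation θ = 360° × 23.54/29.531 ≈ 286.9°.
With cos θ = 0.291, the lit fraction is (1 − 0.291)/2 ≈ 0.354, so 35%.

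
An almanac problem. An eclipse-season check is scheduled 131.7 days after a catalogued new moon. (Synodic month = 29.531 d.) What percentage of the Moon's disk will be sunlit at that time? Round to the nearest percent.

Reduce mod P: 131.7 − 4×29.531 = 13.58 d into the current lunation.
The Moon has covered 13.58/29.531 of its cycle, so θ ≈ 360° × 13.58/29.531 = 165.5°.
Illuminated fraction = (1 − cos 165.5°)/2 = (1 − (-0.968))/2 ≈ 0.984, so 98%.

98%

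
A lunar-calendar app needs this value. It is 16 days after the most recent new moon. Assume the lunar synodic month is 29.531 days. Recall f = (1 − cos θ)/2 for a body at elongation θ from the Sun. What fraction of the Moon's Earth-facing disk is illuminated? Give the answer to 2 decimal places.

0.98

Phase angle: θ = 360°·(16 d)/(29.531 d) = 195.0°.
With cos θ = (-0.966), the lit fraction is (1 − (-0.966))/2 ≈ 0.983.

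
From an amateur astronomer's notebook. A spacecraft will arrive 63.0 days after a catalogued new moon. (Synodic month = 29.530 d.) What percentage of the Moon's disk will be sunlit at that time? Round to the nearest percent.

17%

Reduce mod P: 63.0 − 2×29.530 = 3.94 d into the current lunation.
Elongation θ = 360° × 3.94/29.530 ≈ 48.0°.
With cos θ = 0.669, the lit fraction is (1 − 0.669)/2 ≈ 0.166, so 17%.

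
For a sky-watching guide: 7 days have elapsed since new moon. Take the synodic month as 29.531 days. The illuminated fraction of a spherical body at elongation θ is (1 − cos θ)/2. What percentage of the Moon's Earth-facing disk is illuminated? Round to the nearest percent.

Phase angle: θ = 360°·(7 d)/(29.531 d) = 85.3°.
With cos θ = 0.081, the lit fraction is (1 − 0.081)/2 ≈ 0.459, so 46%.

46%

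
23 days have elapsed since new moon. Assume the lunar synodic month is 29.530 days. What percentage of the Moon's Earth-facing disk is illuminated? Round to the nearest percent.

41%

The Moon has covered 23/29.530 of its cycle, so θ ≈ 360° × 23/29.530 = 280.4°.
With cos θ = 0.180, the lit fraction is (1 − 0.180)/2 ≈ 0.410, so 41%.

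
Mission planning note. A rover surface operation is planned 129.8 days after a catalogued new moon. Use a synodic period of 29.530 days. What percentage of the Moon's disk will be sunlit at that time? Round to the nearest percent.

90%

129.8/29.530 = 4.396 lunations, so 4 complete cycles and 11.68 d into the next.
The Moon has covered 11.68/29.530 of its cycle, so θ ≈ 360° × 11.68/29.530 = 142.4°.
With cos θ = (-0.792), the lit fraction is (1 − (-0.792))/2 ≈ 0.896, so 90%.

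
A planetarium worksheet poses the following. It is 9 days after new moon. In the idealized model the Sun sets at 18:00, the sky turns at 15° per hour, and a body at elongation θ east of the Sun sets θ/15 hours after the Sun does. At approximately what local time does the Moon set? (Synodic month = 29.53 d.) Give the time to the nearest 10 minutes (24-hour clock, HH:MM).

01:20

The Moon has covered 9/29.53 of its cycle, so θ ≈ 360° × 9/29.53 = 109.7°.
The Moon trails the Sun by θ/15 = 109.7/15 ≈ 7.31 hours.
18:00 + 7.315 h ≈ 01:19 → 01:20 to the nearest ten minutes.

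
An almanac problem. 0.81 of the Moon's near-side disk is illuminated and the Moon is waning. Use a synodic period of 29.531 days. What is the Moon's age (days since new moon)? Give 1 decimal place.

19.0 days

Invert f = (1 − cos θ)/2 to get cos θ = 1 − 2(0.81) = -0.620, hence θ₀ = arccos -0.620 = 128.3°.
Since the Moon is past full (waning), take the reflex angle: θ = 360° − 128.3° = 231.7°.
That fraction of the synodic month is 231.7/360 × 29.531 d ≈ 19.01 d.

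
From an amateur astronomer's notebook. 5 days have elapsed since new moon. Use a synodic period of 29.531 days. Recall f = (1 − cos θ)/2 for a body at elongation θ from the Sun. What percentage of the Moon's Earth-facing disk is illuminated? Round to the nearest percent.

26%

Phase angle: θ = 360°·(5 d)/(29.531 d) = 61.0°.
With cos θ = 0.486, the lit fraction is (1 − 0.486)/2 ≈ 0.257, so 26%.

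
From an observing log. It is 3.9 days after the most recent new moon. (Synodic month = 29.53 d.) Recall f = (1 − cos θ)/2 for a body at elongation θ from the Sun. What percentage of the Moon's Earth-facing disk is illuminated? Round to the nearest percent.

16%

Phase angle: θ = 360°·(3.9 d)/(29.53 d) = 47.5°.
With cos θ = 0.675, the lit fraction is (1 − 0.675)/2 ≈ 0.162, so 16%.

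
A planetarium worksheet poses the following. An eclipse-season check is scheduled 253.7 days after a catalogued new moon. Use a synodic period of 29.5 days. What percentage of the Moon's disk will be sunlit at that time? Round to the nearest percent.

253.7 d spans 8 complete synodic months (8 × 29.5 = 236.00 d) plus 17.70 d.
The Moon has covered 17.70/29.5 of its cycle, so θ ≈ 360° × 17.70/29.5 = 216.0°.
cos 216.0° = (-0.809), so f = (1 − (-0.809))/2 = 0.905, so 90%.

90%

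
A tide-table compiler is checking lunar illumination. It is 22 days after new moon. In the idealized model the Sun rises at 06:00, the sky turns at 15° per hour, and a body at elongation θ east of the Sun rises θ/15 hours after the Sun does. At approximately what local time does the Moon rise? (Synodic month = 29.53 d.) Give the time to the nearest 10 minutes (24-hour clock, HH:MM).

23:50

Phase angle: θ = 360°·(22 d)/(29.53 d) = 268.2°.
The Moon trails the Sun by θ/15 = 268.2/15 ≈ 17.88 hours.
06:00 + 17.880 h ≈ 23:53 → 23:50 to the nearest ten minutes.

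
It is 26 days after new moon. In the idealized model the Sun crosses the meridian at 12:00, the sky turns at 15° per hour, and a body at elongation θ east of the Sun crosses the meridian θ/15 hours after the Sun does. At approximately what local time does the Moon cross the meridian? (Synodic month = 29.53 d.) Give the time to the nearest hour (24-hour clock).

09:00

Phase angle: θ = 360°·(26 d)/(29.53 d) = 317.0°.
The Moon trails the Sun by θ/15 = 317.0/15 ≈ 21.13 hours.
12:00 + 21.13 h ≈ 09:08 → 09:00 to the nearest hour.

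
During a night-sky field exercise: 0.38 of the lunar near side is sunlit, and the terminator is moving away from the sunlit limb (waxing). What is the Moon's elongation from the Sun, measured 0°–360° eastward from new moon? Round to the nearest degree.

Invert f = (1 − cos θ)/2 to get cos θ = 1 − 2(0.38) = 0.240, hence θ₀ = arccos 0.240 = 76.1°.
Waxing ⇒ before full, so θ = 76.1°.

76°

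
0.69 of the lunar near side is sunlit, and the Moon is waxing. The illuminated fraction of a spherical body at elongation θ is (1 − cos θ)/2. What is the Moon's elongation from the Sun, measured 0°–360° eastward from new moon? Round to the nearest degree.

112°

cos θ = 1 − 2f = -0.380, giving a principal value of 112.3°.
Before full moon the principal value applies: θ = 112.3°.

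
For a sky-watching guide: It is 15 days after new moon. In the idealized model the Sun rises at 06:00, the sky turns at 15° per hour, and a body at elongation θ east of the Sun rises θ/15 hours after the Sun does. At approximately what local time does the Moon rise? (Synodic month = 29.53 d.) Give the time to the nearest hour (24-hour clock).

18:00

Elongation θ = 360° × 15/29.53 ≈ 182.9°.
At 15° of sky rotation per hour, 182.9° corresponds to a 12.19 h lag.
06:00 + 12.19 h ≈ 18:11 → 18:00 to the nearest hour.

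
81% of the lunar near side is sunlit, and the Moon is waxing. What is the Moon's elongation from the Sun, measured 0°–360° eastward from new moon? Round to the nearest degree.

From f = (1 − cos θ)/2: cos θ = 1 − 2×0.81 = -0.620; arccos → 128.3°.
Waxing ⇒ before full, so θ = 128.3°.

128°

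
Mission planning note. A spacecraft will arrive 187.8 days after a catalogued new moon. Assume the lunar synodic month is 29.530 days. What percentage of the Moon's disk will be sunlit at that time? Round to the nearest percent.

187.8/29.530 = 6.360 lunations, so 6 complete cycles and 10.62 d into the next.
Elongation θ = 360° × 10.62/29.530 ≈ 129.5°.
With cos θ = (-0.636), the lit fraction is (1 − (-0.636))/2 ≈ 0.818, so 82%.

82%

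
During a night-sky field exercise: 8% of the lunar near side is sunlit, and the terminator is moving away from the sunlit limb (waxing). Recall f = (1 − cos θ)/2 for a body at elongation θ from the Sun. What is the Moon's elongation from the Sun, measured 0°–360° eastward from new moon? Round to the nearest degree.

33°

cos θ = 1 − 2f = 0.840, giving a principal value of 32.9°.
Waxing ⇒ before full, so θ = 32.9°.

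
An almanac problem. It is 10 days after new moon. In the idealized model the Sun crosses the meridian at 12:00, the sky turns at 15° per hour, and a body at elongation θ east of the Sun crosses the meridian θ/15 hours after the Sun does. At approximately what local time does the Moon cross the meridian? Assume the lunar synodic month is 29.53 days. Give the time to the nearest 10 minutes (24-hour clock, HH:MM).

20:10

The Moon has covered 10/29.53 of its cycle, so θ ≈ 360° × 10/29.53 = 121.9°.
At 15° of sky rotation per hour, 121.9° corresponds to a 8.13 h lag.
12:00 + 8.127 h ≈ 20:08 → 20:10 to the nearest ten minutes.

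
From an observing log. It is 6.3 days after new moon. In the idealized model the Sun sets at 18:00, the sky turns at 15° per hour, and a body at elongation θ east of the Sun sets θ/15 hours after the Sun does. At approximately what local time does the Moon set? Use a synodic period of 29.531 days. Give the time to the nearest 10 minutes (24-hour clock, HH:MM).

Elongation θ = 360° × 6.3/29.531 ≈ 76.8°.
The Moon trails the Sun by θ/15 = 76.8/15 ≈ 5.12 hours.
18:00 + 5.120 h ≈ 23:07 → 23:10 to the nearest ten minutes.

23:10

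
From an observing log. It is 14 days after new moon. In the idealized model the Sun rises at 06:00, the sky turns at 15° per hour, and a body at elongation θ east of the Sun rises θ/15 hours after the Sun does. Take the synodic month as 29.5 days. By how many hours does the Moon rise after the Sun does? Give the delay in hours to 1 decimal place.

11.4 h

Phase angle: θ = 360°·(14 d)/(29.5 d) = 170.8°.
The Moon trails the Sun by θ/15 = 170.8/15 ≈ 11.39 hours.
So the Moon rises 11.39 h after the Sun.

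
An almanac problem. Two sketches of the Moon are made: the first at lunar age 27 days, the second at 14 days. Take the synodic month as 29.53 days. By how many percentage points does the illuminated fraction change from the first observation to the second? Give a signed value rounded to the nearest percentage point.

θ₁ = 360° × 27/29.53 = 329.2°, f₁ = (1 − cos θ₁)/2 = 0.071.
θ₂ = 360° × 14/29.53 = 170.7°, f₂ = (1 − cos θ₂)/2 = 0.993.
Change = f₂ − f₁ = +0.923 → +92 percentage points.

+92 pp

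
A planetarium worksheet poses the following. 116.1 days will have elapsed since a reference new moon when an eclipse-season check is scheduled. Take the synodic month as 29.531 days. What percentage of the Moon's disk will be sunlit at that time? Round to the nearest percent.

Reduce mod P: 116.1 − 3×29.531 = 27.51 d into the current lunation.
Elongation θ = 360° × 27.51/29.531 ≈ 335.3°.
Illuminated fraction = (1 − cos 335.3°)/2 = (1 − 0.909)/2 ≈ 0.046, so 5%.

5%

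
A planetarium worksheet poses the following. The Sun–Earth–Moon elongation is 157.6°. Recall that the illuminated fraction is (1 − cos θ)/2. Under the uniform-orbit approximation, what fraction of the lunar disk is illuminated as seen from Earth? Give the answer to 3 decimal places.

0.962

f = (1 − cos 157.6°)/2 = (1 − (-0.925))/2 ≈ 0.962.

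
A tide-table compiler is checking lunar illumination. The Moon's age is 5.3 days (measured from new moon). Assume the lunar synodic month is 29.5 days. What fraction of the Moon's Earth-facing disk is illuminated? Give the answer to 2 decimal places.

0.29

The Moon has covered 5.3/29.5 of its cycle, so θ ≈ 360° × 5.3/29.5 = 64.7°.
cos 64.7° = 0.428, so f = (1 − 0.428)/2 = 0.286.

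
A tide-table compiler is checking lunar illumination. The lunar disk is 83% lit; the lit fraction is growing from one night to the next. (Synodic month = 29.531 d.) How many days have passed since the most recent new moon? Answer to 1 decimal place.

10.8 days

cos θ = 1 − 2f = -0.660, giving a principal value of 131.3°.
Waxing ⇒ before full, so θ = 131.3°.
That fraction of the synodic month is 131.3/360 × 29.531 d ≈ 10.77 d.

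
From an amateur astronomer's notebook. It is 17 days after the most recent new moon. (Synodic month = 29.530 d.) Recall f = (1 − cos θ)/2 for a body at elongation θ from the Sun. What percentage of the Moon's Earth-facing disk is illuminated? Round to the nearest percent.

94%

Elongation θ = 360° × 17/29.530 ≈ 207.2°.
With cos θ = (-0.889), the lit fraction is (1 − (-0.889))/2 ≈ 0.945, so 94%.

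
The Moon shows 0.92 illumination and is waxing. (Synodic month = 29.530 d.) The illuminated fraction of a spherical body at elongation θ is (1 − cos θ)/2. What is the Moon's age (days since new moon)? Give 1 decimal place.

Invert f = (1 − cos θ)/2 to get cos θ = 1 − 2(0.92) = -0.840, hence θ₀ = arccos -0.840 = 147.1°.
Before full moon the principal value applies: θ = 147.1°.
That fraction of the synodic month is 147.1/360 × 29.530 d ≈ 12.07 d.

12.1 days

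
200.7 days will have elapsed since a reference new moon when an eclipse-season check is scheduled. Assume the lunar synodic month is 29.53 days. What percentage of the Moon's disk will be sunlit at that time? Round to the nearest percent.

200.7 d spans 6 complete synodic months (6 × 29.53 = 177.18 d) plus 23.52 d.
Phase angle: θ = 360°·(23.52 d)/(29.53 d) = 286.7°.
With cos θ = 0.288, the lit fraction is (1 − 0.288)/2 ≈ 0.356, so 36%.

36%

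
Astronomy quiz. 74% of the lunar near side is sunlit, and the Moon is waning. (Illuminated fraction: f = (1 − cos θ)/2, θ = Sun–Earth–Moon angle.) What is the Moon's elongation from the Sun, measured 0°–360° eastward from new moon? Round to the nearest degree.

Invert f = (1 − cos θ)/2 to get cos θ = 1 − 2(0.74) = -0.480, hence θ₀ = arccos -0.480 = 118.7°.
Waning ⇒ past full, so θ = 360° − 118.7° = 241.3°.

241°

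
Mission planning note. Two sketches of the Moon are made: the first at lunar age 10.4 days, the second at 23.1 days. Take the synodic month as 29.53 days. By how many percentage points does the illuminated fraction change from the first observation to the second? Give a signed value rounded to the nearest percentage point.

-40 pp

First observation: θ = 360°·10.4/29.53 = 126.8°, so f = 0.799.
Second observation: θ = 281.6°, f = 0.399.
Δf = 0.399 − 0.799 = -0.400, i.e. -40 pp.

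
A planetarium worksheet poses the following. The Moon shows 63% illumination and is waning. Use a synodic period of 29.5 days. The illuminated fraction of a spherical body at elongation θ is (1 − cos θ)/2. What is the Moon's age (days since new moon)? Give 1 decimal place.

From f = (1 − cos θ)/2: cos θ = 1 − 2×0.63 = -0.260; arccos → 105.1°.
Waning ⇒ past full, so θ = 360° − 105.1° = 254.9°.
At 360°/29.5 d per day, 254.9° corresponds to 20.89 days.

20.9 days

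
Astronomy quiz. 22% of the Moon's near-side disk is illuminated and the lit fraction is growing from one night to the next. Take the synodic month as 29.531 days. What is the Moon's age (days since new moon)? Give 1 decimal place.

From f = (1 − cos θ)/2: cos θ = 1 − 2×0.22 = 0.560; arccos → 55.9°.
Before full moon the principal value applies: θ = 55.9°.
Age = 29.531 × 55.9°/360° ≈ 4.59 days.

4.6 days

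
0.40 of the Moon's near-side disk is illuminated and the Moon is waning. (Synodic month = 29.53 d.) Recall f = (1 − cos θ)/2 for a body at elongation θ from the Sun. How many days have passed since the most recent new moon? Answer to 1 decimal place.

cos θ = 1 − 2f = 0.200, giving a principal value of 78.5°.
Since the Moon is past full (waning), take the reflex angle: θ = 360° − 78.5° = 281.5°.
That fraction of the synodic month is 281.5/360 × 29.53 d ≈ 23.09 d.

23.1 days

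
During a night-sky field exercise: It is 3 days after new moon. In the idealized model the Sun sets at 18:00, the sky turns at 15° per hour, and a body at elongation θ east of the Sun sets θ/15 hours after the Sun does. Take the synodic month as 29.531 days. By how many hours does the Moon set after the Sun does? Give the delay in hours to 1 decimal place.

2.4 h

The Moon has covered 3/29.531 of its cycle, so θ ≈ 360° × 3/29.531 = 36.6°.
At 15° of sky rotation per hour, 36.6° corresponds to a 2.44 h lag.
So the Moon sets 2.44 h after the Sun.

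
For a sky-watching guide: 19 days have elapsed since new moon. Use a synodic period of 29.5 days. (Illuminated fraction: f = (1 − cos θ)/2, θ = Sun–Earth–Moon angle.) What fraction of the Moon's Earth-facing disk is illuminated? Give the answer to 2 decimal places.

0.81

Elongation θ = 360° × 19/29.5 ≈ 231.9°.
cos 231.9° = (-0.618), so f = (1 − (-0.618))/2 = 0.809.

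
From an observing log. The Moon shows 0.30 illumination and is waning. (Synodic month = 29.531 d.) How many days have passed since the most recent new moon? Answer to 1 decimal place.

24.1 days

cos θ = 1 − 2f = 0.400, giving a principal value of 66.4°.
A waning Moon lies in 180°–360°, so θ = 360° − 66.4° = 293.6°.
Age = 29.531 × 293.6°/360° ≈ 24.08 days.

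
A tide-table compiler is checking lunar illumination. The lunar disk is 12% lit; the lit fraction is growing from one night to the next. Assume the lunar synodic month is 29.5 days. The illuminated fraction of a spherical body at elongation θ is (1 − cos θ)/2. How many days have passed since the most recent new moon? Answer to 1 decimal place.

3.3 days

Invert f = (1 − cos θ)/2 to get cos θ = 1 − 2(0.12) = 0.760, hence θ₀ = arccos 0.760 = 40.5°.
Before full moon the principal value applies: θ = 40.5°.
At 360°/29.5 d per day, 40.5° corresponds to 3.32 days.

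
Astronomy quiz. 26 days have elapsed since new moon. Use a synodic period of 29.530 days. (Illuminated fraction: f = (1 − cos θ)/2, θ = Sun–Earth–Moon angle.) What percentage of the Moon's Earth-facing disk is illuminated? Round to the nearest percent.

13%

Elongation θ = 360° × 26/29.530 ≈ 317.0°.
cos 317.0° = 0.731, so f = (1 − 0.731)/2 = 0.135, so 13%.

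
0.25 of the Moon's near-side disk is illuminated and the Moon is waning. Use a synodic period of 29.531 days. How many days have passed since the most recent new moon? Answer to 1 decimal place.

24.6 days

cos θ = 1 − 2f = 0.500, giving a principal value of 60.0°.
A waning Moon lies in 180°–360°, so θ = 360° − 60.0° = 300.0°.
That fraction of the synodic month is 300.0/360 × 29.531 d ≈ 24.61 d.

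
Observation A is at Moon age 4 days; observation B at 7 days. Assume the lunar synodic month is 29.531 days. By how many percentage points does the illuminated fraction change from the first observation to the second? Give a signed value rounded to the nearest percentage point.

+29 pp

θ₁ = 360° × 4/29.531 = 48.8°, f₁ = (1 − cos θ₁)/2 = 0.170.
θ₂ = 360° × 7/29.531 = 85.3°, f₂ = (1 − cos θ₂)/2 = 0.459.
Change = f₂ − f₁ = +0.289 → +29 percentage points.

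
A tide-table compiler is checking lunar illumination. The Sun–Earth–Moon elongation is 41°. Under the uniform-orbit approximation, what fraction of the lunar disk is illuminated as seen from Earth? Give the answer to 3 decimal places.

Half-versine of 41°: (1 − 0.755)/2 = 0.123.

0.123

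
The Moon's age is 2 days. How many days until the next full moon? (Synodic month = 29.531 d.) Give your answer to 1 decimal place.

Full moon occurs at elongation 180°, i.e. at age 29.531 × 180/360 = 14.765 d.
So 12.765 days remain (14.765 − 2).

12.8 days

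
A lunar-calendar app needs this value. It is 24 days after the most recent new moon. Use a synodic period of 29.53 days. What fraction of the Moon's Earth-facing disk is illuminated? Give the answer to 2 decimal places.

0.31

The Moon has covered 24/29.53 of its cycle, so θ ≈ 360° × 24/29.53 = 292.6°.
Illuminated fraction = (1 − cos 292.6°)/2 = (1 − 0.384)/2 ≈ 0.308.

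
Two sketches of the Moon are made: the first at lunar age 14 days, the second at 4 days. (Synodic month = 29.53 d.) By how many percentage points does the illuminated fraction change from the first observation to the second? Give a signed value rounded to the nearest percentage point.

-82 percentage points

First observation: θ = 360°·14/29.53 = 170.7°, so f = 0.993.
Second observation: θ = 48.8°, f = 0.170.
Δf = 0.170 − 0.993 = -0.823, i.e. -82 pp.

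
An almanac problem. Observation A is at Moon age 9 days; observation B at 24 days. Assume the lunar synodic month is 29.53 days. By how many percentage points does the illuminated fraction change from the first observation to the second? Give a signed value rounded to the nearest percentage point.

θ₁ = 360° × 9/29.53 = 109.7°, f₁ = (1 − cos θ₁)/2 = 0.669.
θ₂ = 360° × 24/29.53 = 292.6°, f₂ = (1 − cos θ₂)/2 = 0.308.
Change = f₂ − f₁ = -0.361 → -36 percentage points.

-36 pp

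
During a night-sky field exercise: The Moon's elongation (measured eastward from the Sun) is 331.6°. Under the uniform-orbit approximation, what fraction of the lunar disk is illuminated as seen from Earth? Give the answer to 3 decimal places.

0.060

Half-versine of 331.6°: (1 − 0.880)/2 = 0.060.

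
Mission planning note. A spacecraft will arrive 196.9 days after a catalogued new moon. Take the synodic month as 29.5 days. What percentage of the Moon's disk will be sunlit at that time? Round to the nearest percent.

196.9/29.5 = 6.675 lunations, so 6 complete cycles and 19.90 d into the next.
Elongation θ = 360° × 19.90/29.5 ≈ 242.8°.
cos 242.8° = (-0.456), so f = (1 − (-0.456))/2 = 0.728, so 73%.

73%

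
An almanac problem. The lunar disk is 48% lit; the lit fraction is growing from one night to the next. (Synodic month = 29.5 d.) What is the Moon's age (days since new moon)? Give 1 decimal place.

7.2 days

From f = (1 − cos θ)/2: cos θ = 1 − 2×0.48 = 0.040; arccos → 87.7°.
The Moon is waxing (0°–180°), so θ = 87.7° directly.
Age = 29.5 × 87.7°/360° ≈ 7.19 days.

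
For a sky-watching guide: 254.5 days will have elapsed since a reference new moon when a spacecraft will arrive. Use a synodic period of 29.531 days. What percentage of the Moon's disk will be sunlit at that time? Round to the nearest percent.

Reduce mod P: 254.5 − 8×29.531 = 18.25 d into the current lunation.
The Moon has covered 18.25/29.531 of its cycle, so θ ≈ 360° × 18.25/29.531 = 222.5°.
With cos θ = (-0.737), the lit fraction is (1 − (-0.737))/2 ≈ 0.869, so 87%.

87%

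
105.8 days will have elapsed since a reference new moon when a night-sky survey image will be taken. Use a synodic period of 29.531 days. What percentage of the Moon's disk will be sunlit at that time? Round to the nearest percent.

Reduce mod P: 105.8 − 3×29.531 = 17.21 d into the current lunation.
Elongation θ = 360° × 17.21/29.531 ≈ 209.8°.
With cos θ = (-0.868), the lit fraction is (1 − (-0.868))/2 ≈ 0.934, so 93%.

93%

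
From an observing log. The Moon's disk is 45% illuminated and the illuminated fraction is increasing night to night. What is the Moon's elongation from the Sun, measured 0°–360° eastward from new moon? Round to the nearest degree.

84°

cos θ = 1 − 2f = 0.100, giving a principal value of 84.3°.
Waxing ⇒ before full, so θ = 84.3°.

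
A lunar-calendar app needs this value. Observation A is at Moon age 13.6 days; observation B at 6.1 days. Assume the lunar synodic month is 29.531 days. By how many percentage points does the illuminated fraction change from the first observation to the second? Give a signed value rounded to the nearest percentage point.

First observation: θ = 360°·13.6/29.531 = 165.8°, so f = 0.985.
Second observation: θ = 74.4°, f = 0.365.
Δf = 0.365 − 0.985 = -0.619, i.e. -62 pp.

-62 pp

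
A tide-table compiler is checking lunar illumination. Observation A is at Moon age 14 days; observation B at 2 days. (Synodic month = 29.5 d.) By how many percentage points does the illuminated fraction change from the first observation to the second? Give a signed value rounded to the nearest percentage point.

First observation: θ = 360°·14/29.5 = 170.8°, so f = 0.994.
Second observation: θ = 24.4°, f = 0.045.
Δf = 0.045 − 0.994 = -0.949, i.e. -95 pp.

-95 pp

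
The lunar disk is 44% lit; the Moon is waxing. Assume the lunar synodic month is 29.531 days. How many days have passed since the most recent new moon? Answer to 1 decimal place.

6.8 days

From f = (1 − cos θ)/2: cos θ = 1 − 2×0.44 = 0.120; arccos → 83.1°.
The Moon is waxing (0°–180°), so θ = 83.1° directly.
At 360°/29.531 d per day, 83.1° corresponds to 6.82 days.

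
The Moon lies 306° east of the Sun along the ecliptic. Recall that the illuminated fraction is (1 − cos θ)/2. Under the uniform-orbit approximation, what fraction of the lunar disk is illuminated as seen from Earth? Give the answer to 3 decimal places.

0.206

cos 306° = 0.588, so f = (1 − 0.588)/2 = 0.206.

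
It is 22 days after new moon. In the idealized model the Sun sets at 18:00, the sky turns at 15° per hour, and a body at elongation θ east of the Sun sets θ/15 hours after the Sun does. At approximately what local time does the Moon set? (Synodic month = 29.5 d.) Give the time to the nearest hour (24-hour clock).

The Moon has covered 22/29.5 of its cycle, so θ ≈ 360° × 22/29.5 = 268.5°.
At 15° of sky rotation per hour, 268.5° corresponds to a 17.90 h lag.
18:00 + 17.90 h ≈ 11:54 → 12:00 to the nearest hour.

12:00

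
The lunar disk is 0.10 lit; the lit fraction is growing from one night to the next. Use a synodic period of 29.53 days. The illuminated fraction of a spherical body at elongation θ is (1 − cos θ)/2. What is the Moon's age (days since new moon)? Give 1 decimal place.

3.0 days

From f = (1 − cos θ)/2: cos θ = 1 − 2×0.10 = 0.800; arccos → 36.9°.
Waxing ⇒ before full, so θ = 36.9°.
At 360°/29.53 d per day, 36.9° corresponds to 3.02 days.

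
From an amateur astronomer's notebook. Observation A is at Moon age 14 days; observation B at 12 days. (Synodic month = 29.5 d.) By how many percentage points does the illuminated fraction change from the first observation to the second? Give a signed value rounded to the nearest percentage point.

θ₁ = 360° × 14/29.5 = 170.8°, f₁ = (1 − cos θ₁)/2 = 0.994.
θ₂ = 360° × 12/29.5 = 146.4°, f₂ = (1 − cos θ₂)/2 = 0.917.
Change = f₂ − f₁ = -0.077 → -8 percentage points.

-8 percentage points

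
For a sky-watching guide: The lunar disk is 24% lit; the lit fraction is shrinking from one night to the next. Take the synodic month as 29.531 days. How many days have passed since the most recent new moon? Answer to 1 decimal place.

24.7 days

Invert f = (1 − cos θ)/2 to get cos θ = 1 − 2(0.24) = 0.520, hence θ₀ = arccos 0.520 = 58.7°.
A waning Moon lies in 180°–360°, so θ = 360° − 58.7° = 301.3°.
At 360°/29.531 d per day, 301.3° corresponds to 24.72 days.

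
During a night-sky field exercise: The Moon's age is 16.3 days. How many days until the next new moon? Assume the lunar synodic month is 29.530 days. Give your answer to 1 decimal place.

13.2 days

One full lunation from the last new moon is 29.530 d; remaining = 29.530 − 16.3 = 13.230 d.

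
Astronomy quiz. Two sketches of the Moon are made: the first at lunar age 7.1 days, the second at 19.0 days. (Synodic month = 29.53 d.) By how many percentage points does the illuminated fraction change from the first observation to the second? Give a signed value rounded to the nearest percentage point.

First observation: θ = 360°·7.1/29.53 = 86.6°, so f = 0.470.
Second observation: θ = 231.6°, f = 0.810.
Δf = 0.810 − 0.470 = +0.340, i.e. +34 pp.

+34 pp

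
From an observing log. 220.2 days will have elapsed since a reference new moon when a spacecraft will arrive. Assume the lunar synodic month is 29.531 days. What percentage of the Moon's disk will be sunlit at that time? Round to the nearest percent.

98%

Reduce mod P: 220.2 − 7×29.531 = 13.48 d into the current lunation.
Elongation θ = 360° × 13.48/29.531 ≈ 164.4°.
Illuminated fraction = (1 − cos 164.4°)/2 = (1 − (-0.963))/2 ≈ 0.982, so 98%.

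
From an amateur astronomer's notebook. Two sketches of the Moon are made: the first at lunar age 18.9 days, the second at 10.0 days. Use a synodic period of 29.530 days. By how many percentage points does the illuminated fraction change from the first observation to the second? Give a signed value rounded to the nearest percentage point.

First observation: θ = 360°·18.9/29.530 = 230.4°, so f = 0.819.
Second observation: θ = 121.9°, f = 0.764.
Δf = 0.764 − 0.819 = -0.054, i.e. -5 pp.

-5 percentage points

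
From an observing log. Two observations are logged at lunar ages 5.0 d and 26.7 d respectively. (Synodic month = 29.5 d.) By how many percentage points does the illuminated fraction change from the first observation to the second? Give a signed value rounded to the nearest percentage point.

First observation: θ = 360°·5.0/29.5 = 61.0°, so f = 0.258.
Second observation: θ = 325.8°, f = 0.086.
Δf = 0.086 − 0.258 = -0.171, i.e. -17 pp.

-17 pp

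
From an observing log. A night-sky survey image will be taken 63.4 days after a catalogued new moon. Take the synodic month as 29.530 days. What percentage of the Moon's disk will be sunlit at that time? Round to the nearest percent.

20%

63.4 d spans 2 complete synodic months (2 × 29.530 = 59.06 d) plus 4.34 d.
The Moon has covered 4.34/29.530 of its cycle, so θ ≈ 360° × 4.34/29.530 = 52.9°.
Illuminated fraction = (1 − cos 52.9°)/2 = (1 − 0.603)/2 ≈ 0.198, so 20%.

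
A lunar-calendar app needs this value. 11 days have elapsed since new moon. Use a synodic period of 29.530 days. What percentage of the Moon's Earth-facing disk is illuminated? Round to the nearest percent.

85%

The Moon has covered 11/29.530 of its cycle, so θ ≈ 360° × 11/29.530 = 134.1°.
cos 134.1° = (-0.696), so f = (1 − (-0.696))/2 = 0.848, so 85%.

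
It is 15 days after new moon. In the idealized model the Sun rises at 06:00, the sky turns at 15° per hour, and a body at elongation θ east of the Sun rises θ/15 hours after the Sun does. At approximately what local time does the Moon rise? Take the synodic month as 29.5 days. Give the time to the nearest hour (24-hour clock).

Elongation θ = 360° × 15/29.5 ≈ 183.1°.
Delay after the Sun = 183.1° / (15°/h) ≈ 12.20 h.
06:00 + 12.20 h ≈ 18:12 → 18:00 to the nearest hour.

18:00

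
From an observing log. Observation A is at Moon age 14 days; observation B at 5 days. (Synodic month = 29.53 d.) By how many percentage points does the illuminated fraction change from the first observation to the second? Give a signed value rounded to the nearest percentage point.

θ₁ = 360° × 14/29.53 = 170.7°, f₁ = (1 − cos θ₁)/2 = 0.993.
θ₂ = 360° × 5/29.53 = 61.0°, f₂ = (1 − cos θ₂)/2 = 0.257.
Change = f₂ − f₁ = -0.736 → -74 percentage points.

-74 pp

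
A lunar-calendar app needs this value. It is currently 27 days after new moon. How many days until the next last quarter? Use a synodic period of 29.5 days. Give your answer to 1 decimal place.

24.6 days

Last quarter occurs at elongation 270°, i.e. at age 29.5 × 270/360 = 22.125 d.
Already past this cycle's last quarter; the next is at 22.125 + 29.5 = 51.625 d, so 51.625 − 27 = 24.625 days.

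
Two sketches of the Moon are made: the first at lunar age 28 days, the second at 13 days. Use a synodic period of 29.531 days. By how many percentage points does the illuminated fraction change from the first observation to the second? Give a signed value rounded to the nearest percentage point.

θ₁ = 360° × 28/29.531 = 341.3°, f₁ = (1 − cos θ₁)/2 = 0.026.
θ₂ = 360° × 13/29.531 = 158.5°, f₂ = (1 − cos θ₂)/2 = 0.965.
Change = f₂ − f₁ = +0.939 → +94 percentage points.

+94 percentage points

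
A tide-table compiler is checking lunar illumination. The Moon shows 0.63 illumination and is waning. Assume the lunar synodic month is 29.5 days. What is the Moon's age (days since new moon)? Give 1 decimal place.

20.9 days

Invert f = (1 − cos θ)/2 to get cos θ = 1 − 2(0.63) = -0.260, hence θ₀ = arccos -0.260 = 105.1°.
Waning ⇒ past full, so θ = 360° − 105.1° = 254.9°.
At 360°/29.5 d per day, 254.9° corresponds to 20.89 days.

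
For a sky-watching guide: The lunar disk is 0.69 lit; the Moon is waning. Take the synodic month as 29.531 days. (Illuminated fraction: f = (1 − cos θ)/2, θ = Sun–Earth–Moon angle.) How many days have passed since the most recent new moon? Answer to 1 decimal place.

From f = (1 − cos θ)/2: cos θ = 1 − 2×0.69 = -0.380; arccos → 112.3°.
Waning ⇒ past full, so θ = 360° − 112.3° = 247.7°.
That fraction of the synodic month is 247.7/360 × 29.531 d ≈ 20.32 d.

20.3 days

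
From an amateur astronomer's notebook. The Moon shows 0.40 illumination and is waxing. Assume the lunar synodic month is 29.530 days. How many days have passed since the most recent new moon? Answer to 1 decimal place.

6.4 days

Invert f = (1 − cos θ)/2 to get cos θ = 1 − 2(0.40) = 0.200, hence θ₀ = arccos 0.200 = 78.5°.
Waxing ⇒ before full, so θ = 78.5°.
Age = 29.530 × 78.5°/360° ≈ 6.44 days.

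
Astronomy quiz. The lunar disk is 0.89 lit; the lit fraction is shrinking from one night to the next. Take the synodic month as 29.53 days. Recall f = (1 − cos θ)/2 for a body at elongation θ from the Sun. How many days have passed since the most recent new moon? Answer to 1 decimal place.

17.9 days

cos θ = 1 − 2f = -0.780, giving a principal value of 141.3°.
Since the Moon is past full (waning), take the reflex angle: θ = 360° − 141.3° = 218.7°.
Age = 29.53 × 218.7°/360° ≈ 17.94 days.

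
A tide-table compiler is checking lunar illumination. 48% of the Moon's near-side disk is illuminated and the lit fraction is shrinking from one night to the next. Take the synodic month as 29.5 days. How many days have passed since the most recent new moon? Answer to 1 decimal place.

cos θ = 1 − 2f = 0.040, giving a principal value of 87.7°.
Since the Moon is past full (waning), take the reflex angle: θ = 360° − 87.7° = 272.3°.
At 360°/29.5 d per day, 272.3° corresponds to 22.31 days.

22.3 days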